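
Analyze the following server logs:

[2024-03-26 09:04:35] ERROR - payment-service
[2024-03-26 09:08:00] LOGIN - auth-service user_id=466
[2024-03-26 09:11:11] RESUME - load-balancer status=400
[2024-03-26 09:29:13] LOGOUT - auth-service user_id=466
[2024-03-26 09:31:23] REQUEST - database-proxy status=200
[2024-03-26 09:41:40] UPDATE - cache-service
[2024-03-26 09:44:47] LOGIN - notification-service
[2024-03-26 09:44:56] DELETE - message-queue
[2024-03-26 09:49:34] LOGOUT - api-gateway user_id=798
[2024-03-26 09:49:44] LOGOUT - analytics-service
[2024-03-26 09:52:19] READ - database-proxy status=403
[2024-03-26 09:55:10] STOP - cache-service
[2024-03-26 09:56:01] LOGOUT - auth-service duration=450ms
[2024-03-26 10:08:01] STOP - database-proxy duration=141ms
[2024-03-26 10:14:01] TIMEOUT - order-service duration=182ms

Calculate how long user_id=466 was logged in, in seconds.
1273

To calculate session duration:

1. Find LOGIN event for user_id=466: 2024-03-26 09:08:00
2. Find LOGOUT event for user_id=466: 2024-03-26 09:29:13
3. Session duration: 2024-03-26 09:29:13 - 2024-03-26 09:08:00 = 1273 seconds (21 minutes)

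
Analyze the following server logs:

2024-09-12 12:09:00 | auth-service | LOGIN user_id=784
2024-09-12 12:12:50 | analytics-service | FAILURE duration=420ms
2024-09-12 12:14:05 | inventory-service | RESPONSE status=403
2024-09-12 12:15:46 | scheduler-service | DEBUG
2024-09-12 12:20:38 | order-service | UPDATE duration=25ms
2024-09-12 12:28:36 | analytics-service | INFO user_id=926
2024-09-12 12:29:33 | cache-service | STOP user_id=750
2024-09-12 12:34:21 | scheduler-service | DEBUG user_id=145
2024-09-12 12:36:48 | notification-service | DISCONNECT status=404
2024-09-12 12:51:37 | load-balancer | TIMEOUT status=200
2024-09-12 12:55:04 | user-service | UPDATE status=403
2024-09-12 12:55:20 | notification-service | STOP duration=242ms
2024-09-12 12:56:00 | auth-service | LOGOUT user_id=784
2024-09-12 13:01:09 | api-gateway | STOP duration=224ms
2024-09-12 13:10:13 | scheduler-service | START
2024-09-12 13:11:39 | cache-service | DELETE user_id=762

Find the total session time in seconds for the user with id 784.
2820

To calculate session duration:

1. Find LOGIN event for user_id=784: 2024-09-12 12:09:00
2. Find LOGOUT event for user_id=784: 2024-09-12 12:56:00
3. Session duration: 2024-09-12 12:56:00 - 2024-09-12 12:09:00 = 2820 seconds (47 minutes)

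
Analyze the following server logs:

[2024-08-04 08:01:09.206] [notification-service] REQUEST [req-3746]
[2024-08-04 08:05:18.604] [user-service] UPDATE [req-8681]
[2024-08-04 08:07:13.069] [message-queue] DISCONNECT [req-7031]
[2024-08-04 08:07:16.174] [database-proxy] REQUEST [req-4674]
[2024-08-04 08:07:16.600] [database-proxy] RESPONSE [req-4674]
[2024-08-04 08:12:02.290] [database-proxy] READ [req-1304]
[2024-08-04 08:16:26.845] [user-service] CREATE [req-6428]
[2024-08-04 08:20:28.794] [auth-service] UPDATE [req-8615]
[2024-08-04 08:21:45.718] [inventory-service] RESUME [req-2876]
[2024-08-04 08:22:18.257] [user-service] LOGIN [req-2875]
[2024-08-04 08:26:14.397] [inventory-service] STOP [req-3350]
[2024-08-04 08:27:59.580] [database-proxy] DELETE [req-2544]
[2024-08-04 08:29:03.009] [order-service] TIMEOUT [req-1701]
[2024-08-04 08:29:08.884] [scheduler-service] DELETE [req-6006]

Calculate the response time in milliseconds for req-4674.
426

To calculate latency:

1. Find REQUEST with id req-4674: 2024-08-04 08:07:16.174
2. Find RESPONSE with id req-4674: 2024-08-04 08:07:16.600
3. Latency: 2024-08-04 08:07:16.600 - 2024-08-04 08:07:16.174 = 426ms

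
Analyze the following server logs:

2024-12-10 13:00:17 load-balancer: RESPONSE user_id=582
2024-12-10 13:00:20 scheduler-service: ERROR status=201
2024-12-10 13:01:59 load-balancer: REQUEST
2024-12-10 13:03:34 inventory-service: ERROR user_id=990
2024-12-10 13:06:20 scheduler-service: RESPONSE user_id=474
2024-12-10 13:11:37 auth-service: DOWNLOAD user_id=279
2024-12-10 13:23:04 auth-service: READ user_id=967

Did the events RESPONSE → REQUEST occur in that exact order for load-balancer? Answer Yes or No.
Yes

To verify sequence order:

1. Find all events in sequence RESPONSE → REQUEST for load-balancer
2. Extract their timestamps
3. Check if timestamps are in ascending order
4. Result: Yes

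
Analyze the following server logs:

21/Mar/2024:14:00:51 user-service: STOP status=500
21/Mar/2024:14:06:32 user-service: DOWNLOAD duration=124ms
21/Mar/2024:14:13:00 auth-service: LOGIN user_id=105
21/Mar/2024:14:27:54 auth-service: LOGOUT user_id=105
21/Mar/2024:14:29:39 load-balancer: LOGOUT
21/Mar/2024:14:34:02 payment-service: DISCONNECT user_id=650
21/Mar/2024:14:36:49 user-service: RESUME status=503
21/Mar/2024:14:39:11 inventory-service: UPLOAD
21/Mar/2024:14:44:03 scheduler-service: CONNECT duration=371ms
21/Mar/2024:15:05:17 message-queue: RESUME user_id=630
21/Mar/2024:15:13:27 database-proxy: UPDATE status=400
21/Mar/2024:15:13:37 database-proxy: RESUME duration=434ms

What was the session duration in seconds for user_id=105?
894

To calculate session duration:

1. Find LOGIN event for user_id=105: 21/Mar/2024:14:13:00
2. Find LOGOUT event for user_id=105: 21/Mar/2024:14:27:54
3. Session duration: 21/Mar/2024:14:27:54 - 21/Mar/2024:14:13:00 = 894 seconds (14 minutes)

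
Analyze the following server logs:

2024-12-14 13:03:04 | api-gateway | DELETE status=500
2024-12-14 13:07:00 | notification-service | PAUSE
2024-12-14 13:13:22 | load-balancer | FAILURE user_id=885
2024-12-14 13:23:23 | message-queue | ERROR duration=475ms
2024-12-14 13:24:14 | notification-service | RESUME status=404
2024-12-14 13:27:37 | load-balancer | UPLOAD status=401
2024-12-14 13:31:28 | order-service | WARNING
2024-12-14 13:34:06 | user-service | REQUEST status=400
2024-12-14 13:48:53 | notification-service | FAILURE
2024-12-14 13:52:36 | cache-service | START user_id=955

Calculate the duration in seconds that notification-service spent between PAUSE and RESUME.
1034

To calculate state duration:

1. Find PAUSE event for notification-service: 2024-12-14 13:07:00
2. Find RESUME event for notification-service: 2024-12-14 13:24:14
3. Calculate duration: 2024-12-14 13:24:14 - 2024-12-14 13:07:00 = 1034 seconds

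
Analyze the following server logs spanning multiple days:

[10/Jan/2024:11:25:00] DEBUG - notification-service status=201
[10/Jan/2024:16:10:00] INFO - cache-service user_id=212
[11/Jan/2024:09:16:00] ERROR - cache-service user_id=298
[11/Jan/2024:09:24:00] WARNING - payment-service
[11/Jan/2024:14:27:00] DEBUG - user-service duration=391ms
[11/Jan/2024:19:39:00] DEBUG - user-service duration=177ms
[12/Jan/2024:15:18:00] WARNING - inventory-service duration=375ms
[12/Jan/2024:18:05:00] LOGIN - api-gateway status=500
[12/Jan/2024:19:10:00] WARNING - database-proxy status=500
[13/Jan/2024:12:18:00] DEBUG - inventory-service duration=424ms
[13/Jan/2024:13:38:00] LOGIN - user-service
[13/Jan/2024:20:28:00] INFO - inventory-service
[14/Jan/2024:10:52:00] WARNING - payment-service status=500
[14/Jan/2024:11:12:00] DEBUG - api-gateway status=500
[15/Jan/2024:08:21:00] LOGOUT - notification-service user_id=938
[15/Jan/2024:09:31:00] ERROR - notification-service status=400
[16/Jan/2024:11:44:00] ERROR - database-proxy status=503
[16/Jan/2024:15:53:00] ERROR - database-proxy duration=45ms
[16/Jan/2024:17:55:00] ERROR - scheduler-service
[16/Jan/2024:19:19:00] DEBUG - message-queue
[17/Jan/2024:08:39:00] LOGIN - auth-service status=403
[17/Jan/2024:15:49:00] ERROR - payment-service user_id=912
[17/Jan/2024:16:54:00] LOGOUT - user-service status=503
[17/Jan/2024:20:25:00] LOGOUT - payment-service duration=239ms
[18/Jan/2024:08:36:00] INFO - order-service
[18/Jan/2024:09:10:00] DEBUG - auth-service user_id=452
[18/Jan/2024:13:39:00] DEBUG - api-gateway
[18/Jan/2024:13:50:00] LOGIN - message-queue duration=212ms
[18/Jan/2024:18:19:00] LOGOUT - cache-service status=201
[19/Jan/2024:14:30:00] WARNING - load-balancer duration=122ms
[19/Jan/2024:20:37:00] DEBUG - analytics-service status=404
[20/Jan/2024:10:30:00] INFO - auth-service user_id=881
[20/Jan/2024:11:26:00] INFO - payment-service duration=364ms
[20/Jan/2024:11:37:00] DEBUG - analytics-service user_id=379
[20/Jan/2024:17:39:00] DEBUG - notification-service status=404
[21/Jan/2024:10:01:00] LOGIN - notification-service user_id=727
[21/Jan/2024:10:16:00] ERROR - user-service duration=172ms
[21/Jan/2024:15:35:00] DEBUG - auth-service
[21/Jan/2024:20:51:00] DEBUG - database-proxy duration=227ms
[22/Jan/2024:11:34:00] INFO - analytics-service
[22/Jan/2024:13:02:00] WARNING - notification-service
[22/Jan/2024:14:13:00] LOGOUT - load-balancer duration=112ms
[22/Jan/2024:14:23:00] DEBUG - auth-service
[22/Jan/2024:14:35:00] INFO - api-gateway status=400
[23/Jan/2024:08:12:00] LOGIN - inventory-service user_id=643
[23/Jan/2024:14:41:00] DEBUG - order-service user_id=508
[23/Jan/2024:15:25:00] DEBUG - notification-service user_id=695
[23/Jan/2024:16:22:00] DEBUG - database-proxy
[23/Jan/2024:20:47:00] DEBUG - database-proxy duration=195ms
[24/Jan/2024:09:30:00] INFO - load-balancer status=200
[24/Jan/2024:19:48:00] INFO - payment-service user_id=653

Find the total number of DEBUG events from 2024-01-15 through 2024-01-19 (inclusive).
4

To filter by date range:

1. Date range: 2024-01-15 through 2024-01-19, both dates inclusive
2. Filter for DEBUG events whose date falls in this range
3. Count matching events: 4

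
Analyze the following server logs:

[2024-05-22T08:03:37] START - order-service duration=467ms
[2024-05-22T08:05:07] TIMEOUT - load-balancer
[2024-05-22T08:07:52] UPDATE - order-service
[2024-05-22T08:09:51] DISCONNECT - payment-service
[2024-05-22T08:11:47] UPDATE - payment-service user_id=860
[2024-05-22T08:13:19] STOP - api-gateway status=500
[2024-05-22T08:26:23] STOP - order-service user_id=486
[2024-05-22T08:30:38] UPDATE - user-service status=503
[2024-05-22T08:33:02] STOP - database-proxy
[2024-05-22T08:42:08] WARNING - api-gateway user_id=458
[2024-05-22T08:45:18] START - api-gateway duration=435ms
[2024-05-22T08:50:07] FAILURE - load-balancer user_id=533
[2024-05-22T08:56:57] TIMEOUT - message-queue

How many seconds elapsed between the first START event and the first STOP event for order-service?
1366

To find the time between events:

1. Locate the first START event for order-service: 2024-05-22T08:03:37
2. Locate the first STOP event for order-service: 2024-05-22T08:26:23
3. Calculate the difference: 2024-05-22T08:26:23 - 2024-05-22T08:03:37 = 1366 seconds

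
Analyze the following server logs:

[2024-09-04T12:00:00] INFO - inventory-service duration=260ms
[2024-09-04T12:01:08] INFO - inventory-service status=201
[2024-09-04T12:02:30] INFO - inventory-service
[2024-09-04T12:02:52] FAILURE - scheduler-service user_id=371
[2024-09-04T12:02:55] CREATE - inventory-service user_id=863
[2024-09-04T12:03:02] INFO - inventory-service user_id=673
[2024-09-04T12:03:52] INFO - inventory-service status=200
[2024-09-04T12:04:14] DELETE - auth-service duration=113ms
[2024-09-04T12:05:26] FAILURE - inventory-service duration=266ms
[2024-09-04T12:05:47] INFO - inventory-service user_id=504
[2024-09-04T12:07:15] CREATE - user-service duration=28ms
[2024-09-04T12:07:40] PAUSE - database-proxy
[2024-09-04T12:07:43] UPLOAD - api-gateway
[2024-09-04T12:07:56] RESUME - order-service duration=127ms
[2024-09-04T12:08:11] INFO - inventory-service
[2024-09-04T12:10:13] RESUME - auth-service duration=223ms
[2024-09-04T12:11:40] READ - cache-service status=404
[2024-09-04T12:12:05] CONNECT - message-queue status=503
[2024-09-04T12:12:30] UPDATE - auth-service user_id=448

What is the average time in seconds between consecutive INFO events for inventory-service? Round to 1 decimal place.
81.8

To calculate average interval:

1. Find all INFO events for inventory-service in order
2. Calculate time gaps between consecutive events
3. Compute mean of gaps: 491 / 6 = 81.8 seconds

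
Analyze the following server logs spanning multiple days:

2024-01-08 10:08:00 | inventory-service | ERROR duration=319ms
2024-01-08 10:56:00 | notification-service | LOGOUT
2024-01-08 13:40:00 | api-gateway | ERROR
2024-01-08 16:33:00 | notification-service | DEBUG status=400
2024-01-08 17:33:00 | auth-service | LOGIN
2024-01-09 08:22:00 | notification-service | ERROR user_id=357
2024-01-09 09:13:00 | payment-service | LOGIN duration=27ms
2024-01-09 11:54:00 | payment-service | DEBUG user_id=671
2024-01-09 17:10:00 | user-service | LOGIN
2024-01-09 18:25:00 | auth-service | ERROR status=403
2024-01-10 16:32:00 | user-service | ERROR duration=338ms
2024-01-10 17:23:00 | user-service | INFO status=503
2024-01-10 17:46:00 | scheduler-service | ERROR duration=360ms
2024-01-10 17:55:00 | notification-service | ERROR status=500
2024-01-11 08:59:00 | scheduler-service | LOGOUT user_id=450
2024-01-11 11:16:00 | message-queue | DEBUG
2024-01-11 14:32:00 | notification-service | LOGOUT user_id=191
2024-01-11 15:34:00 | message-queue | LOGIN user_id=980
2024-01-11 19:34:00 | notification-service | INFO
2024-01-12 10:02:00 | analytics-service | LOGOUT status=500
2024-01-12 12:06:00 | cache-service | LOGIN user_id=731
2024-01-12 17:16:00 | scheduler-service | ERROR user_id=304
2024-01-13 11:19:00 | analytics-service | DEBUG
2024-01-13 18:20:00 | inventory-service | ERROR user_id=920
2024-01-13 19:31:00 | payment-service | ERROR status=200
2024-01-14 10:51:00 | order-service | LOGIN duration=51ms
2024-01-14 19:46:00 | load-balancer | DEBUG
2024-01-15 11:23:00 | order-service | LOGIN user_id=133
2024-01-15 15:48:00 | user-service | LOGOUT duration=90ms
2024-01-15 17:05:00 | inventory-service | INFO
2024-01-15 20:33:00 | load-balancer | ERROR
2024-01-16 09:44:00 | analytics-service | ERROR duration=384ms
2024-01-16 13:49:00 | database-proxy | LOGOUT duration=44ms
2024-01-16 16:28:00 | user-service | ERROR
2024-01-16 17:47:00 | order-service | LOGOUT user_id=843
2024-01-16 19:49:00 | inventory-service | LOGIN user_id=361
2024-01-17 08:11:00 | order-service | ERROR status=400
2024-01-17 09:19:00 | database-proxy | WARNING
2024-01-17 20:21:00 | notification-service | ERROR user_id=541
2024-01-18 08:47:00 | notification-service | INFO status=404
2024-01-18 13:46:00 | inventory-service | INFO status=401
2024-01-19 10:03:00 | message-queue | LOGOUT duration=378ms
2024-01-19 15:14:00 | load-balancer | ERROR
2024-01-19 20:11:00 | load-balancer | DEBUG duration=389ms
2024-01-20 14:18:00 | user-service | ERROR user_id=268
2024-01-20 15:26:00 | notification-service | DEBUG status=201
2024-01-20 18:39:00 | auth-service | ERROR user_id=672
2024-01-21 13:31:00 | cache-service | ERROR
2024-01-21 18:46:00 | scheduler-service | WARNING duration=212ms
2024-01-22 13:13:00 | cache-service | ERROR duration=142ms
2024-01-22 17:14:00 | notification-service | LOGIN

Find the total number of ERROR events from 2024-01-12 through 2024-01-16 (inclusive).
6

To filter by date range:

1. Date range: 2024-01-12 through 2024-01-16, both dates inclusive
2. Filter for ERROR events whose date falls in this range
3. Count matching events: 6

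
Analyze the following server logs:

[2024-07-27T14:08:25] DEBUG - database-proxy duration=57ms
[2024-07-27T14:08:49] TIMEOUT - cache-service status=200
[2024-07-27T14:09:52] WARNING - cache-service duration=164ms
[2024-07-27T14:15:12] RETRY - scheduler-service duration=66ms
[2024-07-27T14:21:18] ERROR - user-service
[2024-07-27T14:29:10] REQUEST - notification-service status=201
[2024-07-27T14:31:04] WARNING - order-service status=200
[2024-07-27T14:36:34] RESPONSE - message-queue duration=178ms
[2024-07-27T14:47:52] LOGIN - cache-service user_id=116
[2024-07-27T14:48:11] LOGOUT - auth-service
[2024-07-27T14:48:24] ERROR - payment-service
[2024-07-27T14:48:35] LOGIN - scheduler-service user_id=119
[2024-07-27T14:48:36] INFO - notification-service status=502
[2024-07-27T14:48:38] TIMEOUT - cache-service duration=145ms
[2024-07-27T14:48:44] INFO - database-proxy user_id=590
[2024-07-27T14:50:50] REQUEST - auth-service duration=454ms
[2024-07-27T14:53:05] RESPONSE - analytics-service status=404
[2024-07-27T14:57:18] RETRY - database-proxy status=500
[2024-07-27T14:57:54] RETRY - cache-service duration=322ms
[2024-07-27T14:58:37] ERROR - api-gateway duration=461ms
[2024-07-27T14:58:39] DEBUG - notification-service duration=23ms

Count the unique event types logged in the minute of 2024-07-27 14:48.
5

To count unique event types:

1. Filter events in the minute starting at 2024-07-27 14:48
2. Extract event types from matching entries
3. Count unique types: 5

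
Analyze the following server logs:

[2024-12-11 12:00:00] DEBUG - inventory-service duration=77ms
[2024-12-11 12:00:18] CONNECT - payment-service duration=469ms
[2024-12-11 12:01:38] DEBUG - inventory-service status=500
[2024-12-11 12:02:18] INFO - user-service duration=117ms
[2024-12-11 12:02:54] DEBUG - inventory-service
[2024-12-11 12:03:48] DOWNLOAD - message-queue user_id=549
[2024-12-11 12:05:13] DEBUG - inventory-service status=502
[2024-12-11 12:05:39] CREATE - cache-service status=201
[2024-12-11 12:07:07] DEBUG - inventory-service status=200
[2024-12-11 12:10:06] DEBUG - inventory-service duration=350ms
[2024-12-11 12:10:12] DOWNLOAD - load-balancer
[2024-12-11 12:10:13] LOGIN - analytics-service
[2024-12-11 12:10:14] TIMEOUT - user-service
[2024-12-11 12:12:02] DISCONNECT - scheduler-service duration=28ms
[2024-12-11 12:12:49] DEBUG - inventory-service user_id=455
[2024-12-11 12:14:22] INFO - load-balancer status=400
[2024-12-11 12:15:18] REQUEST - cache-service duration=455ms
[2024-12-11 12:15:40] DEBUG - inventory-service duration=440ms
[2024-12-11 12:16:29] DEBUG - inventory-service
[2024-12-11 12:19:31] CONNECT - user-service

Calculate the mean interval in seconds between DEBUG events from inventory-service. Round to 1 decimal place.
123.6

To calculate average interval:

1. Find all DEBUG events for inventory-service in order
2. Calculate time gaps between consecutive events
3. Compute mean of gaps: 989 / 8 = 123.6 seconds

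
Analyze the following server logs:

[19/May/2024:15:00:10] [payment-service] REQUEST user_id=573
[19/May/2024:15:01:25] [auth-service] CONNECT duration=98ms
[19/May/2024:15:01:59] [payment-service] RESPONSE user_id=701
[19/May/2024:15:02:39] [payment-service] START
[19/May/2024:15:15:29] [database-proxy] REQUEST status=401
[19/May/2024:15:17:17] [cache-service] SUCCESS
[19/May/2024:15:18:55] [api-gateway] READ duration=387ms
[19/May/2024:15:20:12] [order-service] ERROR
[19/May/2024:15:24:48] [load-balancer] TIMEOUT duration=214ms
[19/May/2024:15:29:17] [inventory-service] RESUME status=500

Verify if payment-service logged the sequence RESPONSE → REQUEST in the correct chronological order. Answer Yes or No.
No

To verify sequence order:

1. Find all events in sequence RESPONSE → REQUEST for payment-service
2. Extract their timestamps
3. Check if timestamps are in ascending order
4. Result: No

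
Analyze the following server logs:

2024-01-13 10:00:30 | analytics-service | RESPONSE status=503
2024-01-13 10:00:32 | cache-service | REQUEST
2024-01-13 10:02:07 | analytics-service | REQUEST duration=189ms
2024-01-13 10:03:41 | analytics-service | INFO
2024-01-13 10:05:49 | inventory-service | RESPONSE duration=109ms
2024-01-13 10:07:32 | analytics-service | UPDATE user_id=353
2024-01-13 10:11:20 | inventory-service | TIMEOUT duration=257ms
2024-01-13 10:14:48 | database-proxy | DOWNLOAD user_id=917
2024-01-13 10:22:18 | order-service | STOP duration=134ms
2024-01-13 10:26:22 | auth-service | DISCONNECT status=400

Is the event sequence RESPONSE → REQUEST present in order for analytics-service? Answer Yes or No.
Yes

To verify sequence order:

1. Find all events in sequence RESPONSE → REQUEST for analytics-service
2. Extract their timestamps
3. Check if timestamps are in ascending order
4. Result: Yes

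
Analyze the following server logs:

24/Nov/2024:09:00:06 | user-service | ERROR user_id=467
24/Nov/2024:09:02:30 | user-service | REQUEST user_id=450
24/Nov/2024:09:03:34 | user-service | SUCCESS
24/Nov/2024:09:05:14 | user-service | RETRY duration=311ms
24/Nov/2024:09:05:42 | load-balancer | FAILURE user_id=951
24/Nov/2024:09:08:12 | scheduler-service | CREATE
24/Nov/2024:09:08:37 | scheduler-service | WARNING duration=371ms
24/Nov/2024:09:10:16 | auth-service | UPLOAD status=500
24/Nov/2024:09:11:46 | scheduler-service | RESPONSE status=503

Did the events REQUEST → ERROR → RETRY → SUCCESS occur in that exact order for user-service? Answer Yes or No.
No

To verify sequence order:

1. Find all events in sequence REQUEST → ERROR → RETRY → SUCCESS for user-service
2. Extract their timestamps
3. Check if timestamps are in ascending order
4. Result: No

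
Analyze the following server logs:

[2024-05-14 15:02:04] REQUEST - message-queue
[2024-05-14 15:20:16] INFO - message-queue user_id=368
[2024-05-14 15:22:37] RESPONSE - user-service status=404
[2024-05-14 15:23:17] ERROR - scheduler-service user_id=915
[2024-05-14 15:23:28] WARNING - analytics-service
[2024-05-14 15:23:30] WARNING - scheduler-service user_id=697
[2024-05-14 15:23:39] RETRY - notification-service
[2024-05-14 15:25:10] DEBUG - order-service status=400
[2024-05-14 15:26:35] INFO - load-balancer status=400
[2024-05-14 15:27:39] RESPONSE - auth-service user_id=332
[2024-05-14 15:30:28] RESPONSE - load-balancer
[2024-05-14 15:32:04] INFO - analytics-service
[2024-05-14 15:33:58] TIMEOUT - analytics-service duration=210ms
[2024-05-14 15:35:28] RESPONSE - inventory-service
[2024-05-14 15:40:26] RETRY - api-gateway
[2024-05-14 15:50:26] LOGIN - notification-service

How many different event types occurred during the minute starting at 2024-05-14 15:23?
3

To count unique event types:

1. Filter events in the minute starting at 2024-05-14 15:23
2. Extract event types from matching entries
3. Count unique types: 3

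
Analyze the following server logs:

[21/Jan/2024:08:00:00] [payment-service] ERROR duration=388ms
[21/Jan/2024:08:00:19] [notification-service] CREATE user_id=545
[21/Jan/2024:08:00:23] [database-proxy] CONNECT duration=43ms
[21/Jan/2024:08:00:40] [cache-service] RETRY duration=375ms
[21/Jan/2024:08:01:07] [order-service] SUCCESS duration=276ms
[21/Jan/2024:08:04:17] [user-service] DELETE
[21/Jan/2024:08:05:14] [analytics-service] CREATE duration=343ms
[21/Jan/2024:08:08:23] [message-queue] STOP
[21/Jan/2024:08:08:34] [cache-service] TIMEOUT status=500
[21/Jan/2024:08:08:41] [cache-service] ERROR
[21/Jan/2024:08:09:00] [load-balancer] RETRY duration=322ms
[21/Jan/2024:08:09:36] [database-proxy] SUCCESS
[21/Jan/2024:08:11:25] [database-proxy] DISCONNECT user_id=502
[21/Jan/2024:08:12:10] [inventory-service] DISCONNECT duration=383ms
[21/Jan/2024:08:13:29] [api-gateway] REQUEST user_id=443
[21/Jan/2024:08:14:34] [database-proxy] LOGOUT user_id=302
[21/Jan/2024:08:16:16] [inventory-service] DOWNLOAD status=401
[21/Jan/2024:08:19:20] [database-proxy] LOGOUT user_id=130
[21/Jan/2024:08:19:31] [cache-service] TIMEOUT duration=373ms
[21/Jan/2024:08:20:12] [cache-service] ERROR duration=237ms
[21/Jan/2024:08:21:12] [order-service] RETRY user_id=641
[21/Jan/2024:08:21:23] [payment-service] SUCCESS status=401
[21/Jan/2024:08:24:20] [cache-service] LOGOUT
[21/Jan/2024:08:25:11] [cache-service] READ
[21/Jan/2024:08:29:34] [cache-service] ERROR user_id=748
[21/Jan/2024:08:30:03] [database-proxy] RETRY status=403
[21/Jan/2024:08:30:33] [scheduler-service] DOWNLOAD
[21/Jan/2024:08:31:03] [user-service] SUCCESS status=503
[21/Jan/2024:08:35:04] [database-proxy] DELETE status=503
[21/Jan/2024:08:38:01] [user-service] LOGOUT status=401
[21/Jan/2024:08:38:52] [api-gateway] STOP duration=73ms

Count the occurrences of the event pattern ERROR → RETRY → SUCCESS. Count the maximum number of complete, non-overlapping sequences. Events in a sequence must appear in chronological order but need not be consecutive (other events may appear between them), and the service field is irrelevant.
4

To count sequences:

1. Look for pattern: ERROR → RETRY → SUCCESS
2. Greedily scan the log in chronological order, matching each sequence element in turn (ignoring service)
3. Each time the full pattern completes, increment the count and restart matching from the next event
4. Complete non-overlapping sequences found: 4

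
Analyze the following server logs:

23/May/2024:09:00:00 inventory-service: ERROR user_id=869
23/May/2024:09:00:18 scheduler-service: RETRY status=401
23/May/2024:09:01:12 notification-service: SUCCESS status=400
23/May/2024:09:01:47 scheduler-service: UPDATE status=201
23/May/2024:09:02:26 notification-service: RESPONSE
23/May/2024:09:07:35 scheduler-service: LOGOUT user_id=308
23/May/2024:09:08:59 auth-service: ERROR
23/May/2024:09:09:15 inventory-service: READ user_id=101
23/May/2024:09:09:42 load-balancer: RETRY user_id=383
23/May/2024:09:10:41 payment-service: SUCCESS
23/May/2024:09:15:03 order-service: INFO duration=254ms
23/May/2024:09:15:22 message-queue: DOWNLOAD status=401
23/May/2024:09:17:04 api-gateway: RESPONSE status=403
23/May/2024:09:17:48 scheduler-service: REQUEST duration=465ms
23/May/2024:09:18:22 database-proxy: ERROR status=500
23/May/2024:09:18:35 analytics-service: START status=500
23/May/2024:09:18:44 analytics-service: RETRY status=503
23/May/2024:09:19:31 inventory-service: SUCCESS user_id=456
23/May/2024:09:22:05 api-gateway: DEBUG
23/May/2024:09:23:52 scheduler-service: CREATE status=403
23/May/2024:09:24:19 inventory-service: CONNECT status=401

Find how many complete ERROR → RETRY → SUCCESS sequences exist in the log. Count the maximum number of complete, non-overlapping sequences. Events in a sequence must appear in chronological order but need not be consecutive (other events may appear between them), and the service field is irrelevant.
3

To count sequences:

1. Look for pattern: ERROR → RETRY → SUCCESS
2. Greedily scan the log in chronological order, matching each sequence element in turn (ignoring service)
3. Each time the full pattern completes, increment the count and restart matching from the next event
4. Complete non-overlapping sequences found: 3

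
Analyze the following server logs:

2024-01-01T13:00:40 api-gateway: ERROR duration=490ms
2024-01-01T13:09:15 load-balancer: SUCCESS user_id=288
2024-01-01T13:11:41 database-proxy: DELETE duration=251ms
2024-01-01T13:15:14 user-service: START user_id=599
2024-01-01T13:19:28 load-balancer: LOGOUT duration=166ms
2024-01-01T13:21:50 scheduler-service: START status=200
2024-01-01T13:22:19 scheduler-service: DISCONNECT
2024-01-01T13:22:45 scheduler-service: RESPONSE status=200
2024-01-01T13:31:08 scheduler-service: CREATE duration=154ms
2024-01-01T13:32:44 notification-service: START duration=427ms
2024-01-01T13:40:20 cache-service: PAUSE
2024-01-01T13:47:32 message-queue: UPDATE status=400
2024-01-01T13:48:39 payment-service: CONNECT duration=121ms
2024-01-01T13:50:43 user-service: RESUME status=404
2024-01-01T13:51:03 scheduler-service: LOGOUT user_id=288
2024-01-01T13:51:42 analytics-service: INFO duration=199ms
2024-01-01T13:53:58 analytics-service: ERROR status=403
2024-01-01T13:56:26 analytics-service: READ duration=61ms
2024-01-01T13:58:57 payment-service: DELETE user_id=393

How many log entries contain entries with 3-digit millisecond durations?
7

To find matching entries:

1. Pattern to match: entries with 3-digit millisecond durations
2. Scan each log entry for the pattern
3. Count matches: 7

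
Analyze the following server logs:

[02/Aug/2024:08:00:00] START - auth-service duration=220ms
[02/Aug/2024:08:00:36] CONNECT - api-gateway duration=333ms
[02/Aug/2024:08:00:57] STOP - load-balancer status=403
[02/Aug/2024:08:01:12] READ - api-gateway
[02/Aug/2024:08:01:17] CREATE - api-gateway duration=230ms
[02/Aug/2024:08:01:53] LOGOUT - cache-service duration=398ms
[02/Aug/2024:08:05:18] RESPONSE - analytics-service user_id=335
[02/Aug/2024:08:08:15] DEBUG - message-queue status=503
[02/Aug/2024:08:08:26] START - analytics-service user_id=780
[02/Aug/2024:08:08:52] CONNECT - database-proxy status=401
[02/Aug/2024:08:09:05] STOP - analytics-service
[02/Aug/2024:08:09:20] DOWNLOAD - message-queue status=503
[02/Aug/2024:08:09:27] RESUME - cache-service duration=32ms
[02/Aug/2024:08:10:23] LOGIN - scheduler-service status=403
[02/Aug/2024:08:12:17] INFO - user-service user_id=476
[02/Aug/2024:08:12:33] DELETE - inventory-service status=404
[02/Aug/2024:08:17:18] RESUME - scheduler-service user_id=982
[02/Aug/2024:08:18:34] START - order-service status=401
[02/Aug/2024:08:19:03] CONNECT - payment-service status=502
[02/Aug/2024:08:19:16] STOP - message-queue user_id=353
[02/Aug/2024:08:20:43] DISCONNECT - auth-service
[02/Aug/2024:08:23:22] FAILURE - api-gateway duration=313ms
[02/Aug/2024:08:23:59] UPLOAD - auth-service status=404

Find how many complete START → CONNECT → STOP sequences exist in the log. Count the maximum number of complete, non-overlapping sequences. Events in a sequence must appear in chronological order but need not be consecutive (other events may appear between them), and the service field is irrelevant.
3

To count sequences:

1. Look for pattern: START → CONNECT → STOP
2. Greedily scan the log in chronological order, matching each sequence element in turn (ignoring service)
3. Each time the full pattern completes, increment the count and restart matching from the next event
4. Complete non-overlapping sequences found: 3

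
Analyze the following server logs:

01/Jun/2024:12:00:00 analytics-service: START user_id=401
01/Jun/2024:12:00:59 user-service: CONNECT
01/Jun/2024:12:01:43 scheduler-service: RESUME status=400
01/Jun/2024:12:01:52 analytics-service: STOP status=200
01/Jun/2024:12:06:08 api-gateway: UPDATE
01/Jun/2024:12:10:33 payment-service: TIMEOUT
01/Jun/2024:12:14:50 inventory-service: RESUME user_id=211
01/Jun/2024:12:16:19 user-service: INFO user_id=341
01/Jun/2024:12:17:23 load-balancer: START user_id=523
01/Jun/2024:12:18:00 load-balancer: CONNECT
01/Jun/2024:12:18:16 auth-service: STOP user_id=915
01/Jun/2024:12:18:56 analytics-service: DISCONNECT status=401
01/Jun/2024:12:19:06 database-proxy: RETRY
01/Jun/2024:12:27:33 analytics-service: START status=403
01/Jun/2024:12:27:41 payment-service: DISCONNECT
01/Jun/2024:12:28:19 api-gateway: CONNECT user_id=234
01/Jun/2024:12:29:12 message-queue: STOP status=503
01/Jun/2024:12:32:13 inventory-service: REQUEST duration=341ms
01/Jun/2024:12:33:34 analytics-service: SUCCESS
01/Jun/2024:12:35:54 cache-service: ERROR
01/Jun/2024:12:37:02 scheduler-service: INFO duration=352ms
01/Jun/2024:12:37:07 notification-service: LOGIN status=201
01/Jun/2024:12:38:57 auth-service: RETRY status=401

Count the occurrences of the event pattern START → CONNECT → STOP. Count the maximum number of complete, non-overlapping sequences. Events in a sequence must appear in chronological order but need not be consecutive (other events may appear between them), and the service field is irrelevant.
3

To count sequences:

1. Look for pattern: START → CONNECT → STOP
2. Greedily scan the log in chronological order, matching each sequence element in turn (ignoring service)
3. Each time the full pattern completes, increment the count and restart matching from the next event
4. Complete non-overlapping sequences found: 3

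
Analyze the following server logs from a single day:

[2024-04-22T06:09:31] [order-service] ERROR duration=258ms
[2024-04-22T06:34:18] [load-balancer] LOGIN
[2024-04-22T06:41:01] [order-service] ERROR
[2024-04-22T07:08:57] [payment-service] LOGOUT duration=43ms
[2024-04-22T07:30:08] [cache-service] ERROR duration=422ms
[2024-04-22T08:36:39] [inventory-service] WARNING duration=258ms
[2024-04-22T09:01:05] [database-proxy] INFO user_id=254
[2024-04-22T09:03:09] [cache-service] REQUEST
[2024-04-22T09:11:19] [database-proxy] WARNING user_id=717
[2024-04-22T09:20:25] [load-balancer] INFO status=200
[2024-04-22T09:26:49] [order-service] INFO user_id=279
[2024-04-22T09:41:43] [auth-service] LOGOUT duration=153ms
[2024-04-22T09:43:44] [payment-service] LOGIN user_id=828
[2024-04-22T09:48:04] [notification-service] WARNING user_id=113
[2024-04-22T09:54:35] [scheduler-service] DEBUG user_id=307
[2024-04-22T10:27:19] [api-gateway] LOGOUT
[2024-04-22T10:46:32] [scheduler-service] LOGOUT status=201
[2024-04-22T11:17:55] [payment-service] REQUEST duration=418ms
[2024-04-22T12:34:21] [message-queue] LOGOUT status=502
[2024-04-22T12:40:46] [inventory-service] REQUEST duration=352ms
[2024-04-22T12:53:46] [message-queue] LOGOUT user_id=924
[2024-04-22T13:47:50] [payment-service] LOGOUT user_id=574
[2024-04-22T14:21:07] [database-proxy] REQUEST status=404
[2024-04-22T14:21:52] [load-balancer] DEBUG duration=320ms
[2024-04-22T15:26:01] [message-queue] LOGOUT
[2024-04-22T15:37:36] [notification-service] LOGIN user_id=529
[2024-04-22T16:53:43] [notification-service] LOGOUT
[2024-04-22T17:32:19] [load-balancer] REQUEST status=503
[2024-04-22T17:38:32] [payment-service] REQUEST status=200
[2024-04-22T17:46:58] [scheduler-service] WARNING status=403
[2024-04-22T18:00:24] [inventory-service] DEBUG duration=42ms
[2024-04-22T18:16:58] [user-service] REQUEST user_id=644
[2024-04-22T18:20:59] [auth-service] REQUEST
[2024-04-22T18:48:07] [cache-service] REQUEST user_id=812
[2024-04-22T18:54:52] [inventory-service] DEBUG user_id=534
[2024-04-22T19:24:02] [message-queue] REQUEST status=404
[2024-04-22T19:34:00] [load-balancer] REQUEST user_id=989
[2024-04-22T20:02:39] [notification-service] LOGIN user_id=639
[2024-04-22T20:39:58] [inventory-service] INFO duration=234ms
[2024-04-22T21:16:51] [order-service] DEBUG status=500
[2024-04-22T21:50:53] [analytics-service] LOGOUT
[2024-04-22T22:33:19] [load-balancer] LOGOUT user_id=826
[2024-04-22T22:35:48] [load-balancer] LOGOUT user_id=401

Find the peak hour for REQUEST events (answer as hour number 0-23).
18

To find the peak hour:

1. Group all REQUEST events by hour
2. Count events in each hour
3. Find hour with maximum count
4. Peak hour: 18 (with 3 events)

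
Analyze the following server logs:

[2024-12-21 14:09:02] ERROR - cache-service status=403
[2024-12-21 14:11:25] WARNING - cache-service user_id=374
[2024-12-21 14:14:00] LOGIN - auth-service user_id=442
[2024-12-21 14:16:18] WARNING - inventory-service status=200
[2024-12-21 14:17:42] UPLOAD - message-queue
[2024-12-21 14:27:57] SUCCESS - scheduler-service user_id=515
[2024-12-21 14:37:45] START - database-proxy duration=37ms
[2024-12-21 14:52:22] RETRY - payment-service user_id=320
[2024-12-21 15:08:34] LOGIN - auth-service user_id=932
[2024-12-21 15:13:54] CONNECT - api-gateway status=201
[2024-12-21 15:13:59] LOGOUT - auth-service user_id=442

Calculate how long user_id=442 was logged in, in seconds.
3599

To calculate session duration:

1. Find LOGIN event for user_id=442: 2024-12-21 14:14:00
2. Find LOGOUT event for user_id=442: 2024-12-21 15:13:59
3. Session duration: 2024-12-21 15:13:59 - 2024-12-21 14:14:00 = 3599 seconds (59 minutes)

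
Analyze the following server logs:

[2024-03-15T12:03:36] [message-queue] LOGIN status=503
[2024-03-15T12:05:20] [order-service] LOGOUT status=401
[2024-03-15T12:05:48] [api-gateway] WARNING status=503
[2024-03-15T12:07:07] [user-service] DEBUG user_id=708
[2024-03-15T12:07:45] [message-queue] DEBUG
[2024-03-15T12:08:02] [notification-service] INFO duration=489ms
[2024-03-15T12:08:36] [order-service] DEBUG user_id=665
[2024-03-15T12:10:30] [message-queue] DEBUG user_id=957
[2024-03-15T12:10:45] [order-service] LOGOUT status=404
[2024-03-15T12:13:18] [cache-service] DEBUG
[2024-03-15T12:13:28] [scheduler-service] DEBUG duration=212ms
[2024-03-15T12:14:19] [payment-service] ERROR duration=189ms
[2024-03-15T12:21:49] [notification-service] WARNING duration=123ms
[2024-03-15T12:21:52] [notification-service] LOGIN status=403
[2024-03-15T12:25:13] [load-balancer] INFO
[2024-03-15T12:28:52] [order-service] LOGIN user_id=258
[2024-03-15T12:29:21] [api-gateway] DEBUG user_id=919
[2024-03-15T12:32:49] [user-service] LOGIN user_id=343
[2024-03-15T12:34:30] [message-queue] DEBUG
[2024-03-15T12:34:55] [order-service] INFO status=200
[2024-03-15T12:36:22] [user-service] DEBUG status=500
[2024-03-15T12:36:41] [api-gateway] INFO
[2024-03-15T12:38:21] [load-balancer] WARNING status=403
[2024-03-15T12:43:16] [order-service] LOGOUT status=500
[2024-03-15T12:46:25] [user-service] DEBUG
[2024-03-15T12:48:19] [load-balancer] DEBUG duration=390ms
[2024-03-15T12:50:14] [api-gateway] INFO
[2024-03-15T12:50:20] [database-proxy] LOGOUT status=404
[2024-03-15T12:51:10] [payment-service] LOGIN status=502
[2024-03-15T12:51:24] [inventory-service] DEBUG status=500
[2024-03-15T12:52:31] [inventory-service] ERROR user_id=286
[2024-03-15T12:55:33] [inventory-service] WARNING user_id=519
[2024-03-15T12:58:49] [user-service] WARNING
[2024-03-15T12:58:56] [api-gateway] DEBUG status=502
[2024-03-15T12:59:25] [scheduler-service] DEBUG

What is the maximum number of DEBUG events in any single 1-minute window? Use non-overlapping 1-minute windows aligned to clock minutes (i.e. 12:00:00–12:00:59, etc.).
2

To find the burst window:

1. Divide the log period into non-overlapping 1-minute windows starting at 12:00
2. Count DEBUG events in each window
3. Find the window with maximum count
4. Maximum events in a window: 2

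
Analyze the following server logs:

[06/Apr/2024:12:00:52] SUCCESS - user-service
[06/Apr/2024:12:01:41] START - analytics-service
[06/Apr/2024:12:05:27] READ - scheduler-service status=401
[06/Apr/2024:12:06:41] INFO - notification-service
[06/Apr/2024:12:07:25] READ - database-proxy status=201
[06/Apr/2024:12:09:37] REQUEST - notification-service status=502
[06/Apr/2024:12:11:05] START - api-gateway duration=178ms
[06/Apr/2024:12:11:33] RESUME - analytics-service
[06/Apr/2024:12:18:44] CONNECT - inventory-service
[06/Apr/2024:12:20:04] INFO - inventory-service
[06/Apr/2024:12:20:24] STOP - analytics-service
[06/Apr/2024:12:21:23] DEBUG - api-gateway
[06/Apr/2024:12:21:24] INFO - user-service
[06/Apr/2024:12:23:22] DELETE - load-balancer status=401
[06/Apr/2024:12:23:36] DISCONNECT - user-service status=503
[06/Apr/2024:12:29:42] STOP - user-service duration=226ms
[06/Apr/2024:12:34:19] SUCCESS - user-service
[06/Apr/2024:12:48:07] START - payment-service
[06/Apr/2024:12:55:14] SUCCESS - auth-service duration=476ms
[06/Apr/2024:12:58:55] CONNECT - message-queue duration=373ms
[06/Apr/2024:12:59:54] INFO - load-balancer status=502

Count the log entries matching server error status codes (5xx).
3

To find matching entries:

1. Pattern to match: server error status codes (5xx)
2. Scan each log entry for the pattern
3. Count matches: 3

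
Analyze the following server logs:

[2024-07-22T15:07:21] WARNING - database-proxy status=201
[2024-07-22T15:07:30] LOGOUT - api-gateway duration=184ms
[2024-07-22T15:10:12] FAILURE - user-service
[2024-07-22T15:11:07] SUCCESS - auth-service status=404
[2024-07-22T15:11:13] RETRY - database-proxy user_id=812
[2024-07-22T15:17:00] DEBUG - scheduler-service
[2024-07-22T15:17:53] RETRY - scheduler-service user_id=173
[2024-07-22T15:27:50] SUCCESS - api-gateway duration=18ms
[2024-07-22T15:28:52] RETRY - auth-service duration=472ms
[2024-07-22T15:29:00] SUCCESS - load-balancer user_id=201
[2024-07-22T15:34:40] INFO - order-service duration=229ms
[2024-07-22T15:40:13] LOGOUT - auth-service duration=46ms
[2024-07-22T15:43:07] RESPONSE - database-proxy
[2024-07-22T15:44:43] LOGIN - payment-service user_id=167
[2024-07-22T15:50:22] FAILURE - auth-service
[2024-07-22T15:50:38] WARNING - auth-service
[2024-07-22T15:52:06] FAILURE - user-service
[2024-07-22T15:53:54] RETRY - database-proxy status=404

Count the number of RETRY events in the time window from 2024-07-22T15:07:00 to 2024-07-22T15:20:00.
2

To count events in the time window:

1. Window boundaries: 2024-07-22T15:07:00 to 2024-07-22T15:20:00
2. Filter for RETRY events within this window
3. Count matching events: 2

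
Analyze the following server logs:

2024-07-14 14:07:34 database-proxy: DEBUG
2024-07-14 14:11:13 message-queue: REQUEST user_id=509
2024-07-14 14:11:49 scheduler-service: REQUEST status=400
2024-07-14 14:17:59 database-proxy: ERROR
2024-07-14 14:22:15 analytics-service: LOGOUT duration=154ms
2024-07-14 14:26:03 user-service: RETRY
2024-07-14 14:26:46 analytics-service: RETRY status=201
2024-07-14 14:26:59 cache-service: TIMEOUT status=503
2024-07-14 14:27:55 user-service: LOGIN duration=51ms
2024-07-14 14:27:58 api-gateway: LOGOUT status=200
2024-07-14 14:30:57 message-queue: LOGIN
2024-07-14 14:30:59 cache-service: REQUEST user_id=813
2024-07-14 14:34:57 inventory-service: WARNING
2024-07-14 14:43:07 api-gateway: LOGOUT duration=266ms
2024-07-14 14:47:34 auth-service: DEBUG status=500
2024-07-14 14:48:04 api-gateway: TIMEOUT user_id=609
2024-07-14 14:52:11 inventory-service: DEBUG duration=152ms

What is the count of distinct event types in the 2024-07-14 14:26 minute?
2

To count unique event types:

1. Filter events in the minute starting at 2024-07-14 14:26
2. Extract event types from matching entries
3. Count unique types: 2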